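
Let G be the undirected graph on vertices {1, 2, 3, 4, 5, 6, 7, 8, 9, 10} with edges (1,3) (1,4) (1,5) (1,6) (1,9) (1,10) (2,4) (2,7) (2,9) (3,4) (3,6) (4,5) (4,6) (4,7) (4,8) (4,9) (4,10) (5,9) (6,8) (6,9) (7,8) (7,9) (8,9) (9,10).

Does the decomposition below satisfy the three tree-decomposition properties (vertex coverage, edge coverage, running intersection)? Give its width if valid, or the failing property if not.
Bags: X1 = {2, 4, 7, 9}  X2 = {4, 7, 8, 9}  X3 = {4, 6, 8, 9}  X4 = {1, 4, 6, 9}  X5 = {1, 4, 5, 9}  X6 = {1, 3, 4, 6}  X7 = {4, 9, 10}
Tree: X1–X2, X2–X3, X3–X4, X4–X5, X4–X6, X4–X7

No — edge (1,10) lies in no bag.

A tree decomposition must satisfy three properties: every vertex lies in some bag; for every edge, both endpoints lie together in some bag; and for every vertex, the bags containing it form a connected subtree. Here edge (1,10) lies in no bag, so the decomposition is invalid.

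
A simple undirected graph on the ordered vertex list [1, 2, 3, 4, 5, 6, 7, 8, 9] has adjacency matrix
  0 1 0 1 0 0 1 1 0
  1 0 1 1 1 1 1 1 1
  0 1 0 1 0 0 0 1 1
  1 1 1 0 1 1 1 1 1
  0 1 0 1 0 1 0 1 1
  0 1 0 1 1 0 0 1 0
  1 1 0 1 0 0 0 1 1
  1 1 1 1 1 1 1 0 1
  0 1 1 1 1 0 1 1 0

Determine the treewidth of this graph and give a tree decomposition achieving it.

Treewidth 4.
One such decomposition:
Bags: B1 = {2, 4, 5, 8, 9}  B2 = {2, 3, 4, 8, 9}  B3 = {2, 4, 7, 8, 9}  B4 = {2, 4, 5, 6, 8}  B5 = {1, 2, 4, 7, 8}
Tree: B1–B2, B1–B3, B1–B4, B3–B5

The largest bag has 5 vertices, giving width 4; this decomposition certifies tw(G) ≤ 4. On the other hand G contains the 5-clique {1, 2, 4, 7, 8}. A clique must lie in a single bag of any decomposition, so no decomposition can have width below 4. The upper and lower bounds meet at 4, so that is the treewidth.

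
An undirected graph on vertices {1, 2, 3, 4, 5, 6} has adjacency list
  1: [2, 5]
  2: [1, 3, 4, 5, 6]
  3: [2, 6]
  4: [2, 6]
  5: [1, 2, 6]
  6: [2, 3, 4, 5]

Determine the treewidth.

A width-2 tree decomposition is:
Bags: B1 = {1, 2, 5}  B2 = {2, 5, 6}  B3 = {2, 4, 6}  B4 = {2, 3, 6}
Tree: B1–B2, B2–B3, B3–B4
The largest bag has 3 vertices, giving width 2; this decomposition certifies tw(G) ≤ 2. On the other hand G contains the 3-clique {1, 2, 5}. A clique must lie in a single bag of any decomposition, so no decomposition can have width below 2. Hence tw(G) = 2 exactly.

2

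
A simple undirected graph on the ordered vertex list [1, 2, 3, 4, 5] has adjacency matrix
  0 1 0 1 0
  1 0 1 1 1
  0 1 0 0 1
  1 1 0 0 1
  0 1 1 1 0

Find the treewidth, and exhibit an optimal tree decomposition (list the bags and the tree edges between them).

Each bag holds 3 vertices, so the decomposition has width 2, which upper-bounds the treewidth. On the other hand G contains the 3-clique {2, 3, 5}. A clique must lie in a single bag of any decomposition, so no decomposition can have width below 2. Combining the bounds, tw(G) = 2.

Treewidth 2.
Bags: B1 = {1, 2, 4}  B2 = {2, 4, 5}  B3 = {2, 3, 5}
Tree: B1–B2, B2–B3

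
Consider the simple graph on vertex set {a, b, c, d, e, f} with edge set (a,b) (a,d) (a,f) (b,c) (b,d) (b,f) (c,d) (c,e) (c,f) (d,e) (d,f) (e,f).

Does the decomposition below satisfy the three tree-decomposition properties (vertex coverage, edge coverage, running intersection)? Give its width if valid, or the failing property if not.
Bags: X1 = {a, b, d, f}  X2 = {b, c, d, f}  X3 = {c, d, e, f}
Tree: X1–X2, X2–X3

Every vertex of G appears in some bag (union = {a, b, c, d, e, f}); every edge is covered by a bag; and for each vertex v the set of bags containing v is connected in the bag tree. The decomposition is therefore valid. The largest bag has 4 vertices, so the width is 3.

Yes; width 3.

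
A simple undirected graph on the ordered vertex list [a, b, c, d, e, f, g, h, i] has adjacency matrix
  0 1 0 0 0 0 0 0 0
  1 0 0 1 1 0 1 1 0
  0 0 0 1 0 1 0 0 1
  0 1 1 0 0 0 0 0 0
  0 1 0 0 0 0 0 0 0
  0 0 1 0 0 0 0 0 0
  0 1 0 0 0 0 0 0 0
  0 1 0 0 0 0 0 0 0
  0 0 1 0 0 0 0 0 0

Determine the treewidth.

A width-1 tree decomposition is:
Bags: B1 = {c, i}  B2 = {c, d}  B3 = {c, f}  B4 = {b, d}  B5 = {b, e}  B6 = {b, g}  B7 = {b, h}  B8 = {a, b}
Tree: B1–B2, B2–B3, B2–B4, B4–B5, B5–B6, B5–B7, B7–B8
Each bag holds 2 vertices, so the decomposition has width 1, which upper-bounds the treewidth. Any graph with an edge has treewidth ≥ 1, and G has the edge i–c. The upper and lower bounds meet at 1, so that is the treewidth.

1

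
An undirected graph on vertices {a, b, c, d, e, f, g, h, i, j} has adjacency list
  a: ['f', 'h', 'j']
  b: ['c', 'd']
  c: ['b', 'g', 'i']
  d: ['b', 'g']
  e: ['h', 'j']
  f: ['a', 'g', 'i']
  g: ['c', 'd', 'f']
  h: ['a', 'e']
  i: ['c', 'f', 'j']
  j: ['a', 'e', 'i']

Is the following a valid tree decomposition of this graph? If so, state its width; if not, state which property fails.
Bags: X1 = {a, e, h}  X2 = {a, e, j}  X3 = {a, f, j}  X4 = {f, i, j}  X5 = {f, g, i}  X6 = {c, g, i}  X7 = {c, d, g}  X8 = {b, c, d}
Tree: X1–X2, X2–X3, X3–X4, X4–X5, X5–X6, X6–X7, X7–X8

Yes; width 2.

Checking the three conditions: (i) the bags cover all of {a, b, c, d, e, f, g, h, i, j}; (ii) for each edge, some bag contains both endpoints; (iii) the bags containing any fixed vertex form a subtree. All hold, so the decomposition is valid with width 3 − 1 = 2.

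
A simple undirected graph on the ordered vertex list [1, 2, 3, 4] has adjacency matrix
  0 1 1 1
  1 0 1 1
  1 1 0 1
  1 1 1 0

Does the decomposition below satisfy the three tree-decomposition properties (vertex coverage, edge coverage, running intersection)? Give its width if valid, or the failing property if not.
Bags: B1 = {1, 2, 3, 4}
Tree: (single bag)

Vertex coverage: the bags together contain {1, 2, 3, 4}, the full vertex set. Edge coverage: each edge of G has both endpoints in at least one bag. Running intersection: for every vertex, the bags containing it form a connected subtree. All three properties hold, so this is a valid tree decomposition of width max|bag| − 1 = 3, and hence tw(G) ≤ 3.

Yes; width 3.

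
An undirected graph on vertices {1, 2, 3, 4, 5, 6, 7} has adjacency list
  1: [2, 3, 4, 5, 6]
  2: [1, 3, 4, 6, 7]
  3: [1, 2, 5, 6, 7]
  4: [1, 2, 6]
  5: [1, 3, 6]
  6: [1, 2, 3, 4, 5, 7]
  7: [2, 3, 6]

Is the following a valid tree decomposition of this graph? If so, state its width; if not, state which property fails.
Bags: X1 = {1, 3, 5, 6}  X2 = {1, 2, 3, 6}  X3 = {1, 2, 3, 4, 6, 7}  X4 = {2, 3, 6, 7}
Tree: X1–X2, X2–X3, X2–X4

A tree decomposition must satisfy three properties: every vertex lies in some bag; for every edge, both endpoints lie together in some bag; and for every vertex, the bags containing it form a connected subtree. Here bags containing vertex 7 are not connected in the tree, so the decomposition is invalid.

No — bags containing vertex 7 are not connected in the tree.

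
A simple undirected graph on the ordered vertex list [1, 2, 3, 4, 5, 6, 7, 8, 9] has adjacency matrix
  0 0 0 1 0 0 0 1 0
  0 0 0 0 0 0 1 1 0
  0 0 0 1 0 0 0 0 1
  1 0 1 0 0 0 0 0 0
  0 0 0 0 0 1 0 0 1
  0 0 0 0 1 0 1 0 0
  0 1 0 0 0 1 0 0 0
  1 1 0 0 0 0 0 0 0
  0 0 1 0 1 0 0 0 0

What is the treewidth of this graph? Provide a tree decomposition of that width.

Treewidth 2.
Bags: B1 = {2, 7, 8}  B2 = {1, 7, 8}  B3 = {1, 4, 7}  B4 = {3, 4, 7}  B5 = {3, 7, 9}  B6 = {5, 7, 9}  B7 = {5, 6, 7}
Tree: B1–B2, B2–B3, B3–B4, B4–B5, B5–B6, B6–B7

Every bag has size at most 3, so the width is 3 − 1 = 2 and tw(G) ≤ 2. Since 7–2–8–1–4–3–9–5–6–7 is a cycle in G, G is not acyclic. Forests are exactly the graphs of treewidth ≤ 1, so tw(G) ≥ 2. The upper and lower bounds meet at 2, so that is the treewidth.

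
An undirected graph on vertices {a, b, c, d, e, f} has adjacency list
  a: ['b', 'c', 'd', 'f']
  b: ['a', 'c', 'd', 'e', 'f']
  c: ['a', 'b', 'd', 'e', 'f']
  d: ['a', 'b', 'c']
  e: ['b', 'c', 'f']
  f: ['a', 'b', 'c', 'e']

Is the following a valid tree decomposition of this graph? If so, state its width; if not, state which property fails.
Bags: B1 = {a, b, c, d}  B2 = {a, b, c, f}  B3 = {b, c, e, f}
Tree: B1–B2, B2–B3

Every vertex of G appears in some bag (union = {a, b, c, d, e, f}); every edge is covered by a bag; and for each vertex v the set of bags containing v is connected in the bag tree. The decomposition is therefore valid. The largest bag has 4 vertices, so the width is 3.

Yes; width 3.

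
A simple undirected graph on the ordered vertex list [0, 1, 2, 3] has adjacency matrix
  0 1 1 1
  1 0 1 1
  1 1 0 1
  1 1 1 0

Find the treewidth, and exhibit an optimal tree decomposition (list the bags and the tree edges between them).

A single bag containing all 4 vertices is trivially a valid decomposition of width 3. Conversely, {0, 1, 2, 3} is a clique of size 4, and the vertices of any clique must share a bag in every tree decomposition; so some bag has ≥ 4 vertices and tw(G) ≥ 3. The upper and lower bounds meet at 3, so that is the treewidth.

Treewidth 3.
One optimal decomposition is:
Bags: B1 = {0, 1, 2, 3}
Tree: (single bag)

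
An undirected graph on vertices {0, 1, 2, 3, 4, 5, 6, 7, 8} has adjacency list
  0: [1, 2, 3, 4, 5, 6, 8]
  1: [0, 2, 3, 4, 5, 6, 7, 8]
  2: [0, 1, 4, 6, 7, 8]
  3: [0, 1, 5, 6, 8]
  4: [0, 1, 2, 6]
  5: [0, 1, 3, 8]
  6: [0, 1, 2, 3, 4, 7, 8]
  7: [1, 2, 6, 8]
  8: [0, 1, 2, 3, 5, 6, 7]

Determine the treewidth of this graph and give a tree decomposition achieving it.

Every bag has size at most 5, so the width is 5 − 1 = 4 and tw(G) ≤ 4. Conversely, {0, 1, 3, 5, 8} is a clique of size 5, and the vertices of any clique must share a bag in every tree decomposition; so some bag has ≥ 5 vertices and tw(G) ≥ 4. Combining the bounds, tw(G) = 4.

Treewidth 4.
One such decomposition:
Bags: B1 = {0, 1, 3, 6, 8}  B2 = {0, 1, 2, 6, 8}  B3 = {1, 2, 6, 7, 8}  B4 = {0, 1, 3, 5, 8}  B5 = {0, 1, 2, 4, 6}
Tree: B1–B2, B2–B3, B1–B4, B2–B5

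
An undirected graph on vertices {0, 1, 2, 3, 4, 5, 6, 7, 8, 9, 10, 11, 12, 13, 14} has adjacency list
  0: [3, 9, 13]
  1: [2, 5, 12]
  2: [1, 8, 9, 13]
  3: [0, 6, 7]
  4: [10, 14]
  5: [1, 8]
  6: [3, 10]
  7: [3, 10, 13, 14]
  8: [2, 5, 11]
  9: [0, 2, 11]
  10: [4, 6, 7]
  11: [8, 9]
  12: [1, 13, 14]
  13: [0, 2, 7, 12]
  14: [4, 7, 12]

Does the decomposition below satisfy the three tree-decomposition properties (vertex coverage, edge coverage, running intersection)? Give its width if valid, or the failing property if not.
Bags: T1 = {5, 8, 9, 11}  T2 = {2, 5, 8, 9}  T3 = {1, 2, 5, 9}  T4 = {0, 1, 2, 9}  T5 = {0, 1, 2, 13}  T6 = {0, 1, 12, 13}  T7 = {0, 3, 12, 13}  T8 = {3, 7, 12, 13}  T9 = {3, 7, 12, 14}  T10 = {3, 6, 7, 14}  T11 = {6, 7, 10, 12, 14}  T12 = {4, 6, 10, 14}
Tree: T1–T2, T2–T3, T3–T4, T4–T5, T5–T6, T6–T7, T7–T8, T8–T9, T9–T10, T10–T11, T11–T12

No — bags containing vertex 12 are not connected in the tree.

A tree decomposition must satisfy three properties: every vertex lies in some bag; for every edge, both endpoints lie together in some bag; and for every vertex, the bags containing it form a connected subtree. Here bags containing vertex 12 are not connected in the tree, so the decomposition is invalid.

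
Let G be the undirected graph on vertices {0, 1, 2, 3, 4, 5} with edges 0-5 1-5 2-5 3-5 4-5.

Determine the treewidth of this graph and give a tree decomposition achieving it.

Treewidth 1.
One such decomposition:
Bags: B1 = {0, 5}  B2 = {1, 5}  B3 = {2, 5}  B4 = {4, 5}  B5 = {3, 5}
Tree: B1–B2, B2–B3, B3–B4, B2–B5

Every bag has size at most 2, so the width is 2 − 1 = 1 and tw(G) ≤ 1. Any graph with an edge has treewidth ≥ 1, and G has the edge 5–0. The upper and lower bounds meet at 1, so that is the treewidth.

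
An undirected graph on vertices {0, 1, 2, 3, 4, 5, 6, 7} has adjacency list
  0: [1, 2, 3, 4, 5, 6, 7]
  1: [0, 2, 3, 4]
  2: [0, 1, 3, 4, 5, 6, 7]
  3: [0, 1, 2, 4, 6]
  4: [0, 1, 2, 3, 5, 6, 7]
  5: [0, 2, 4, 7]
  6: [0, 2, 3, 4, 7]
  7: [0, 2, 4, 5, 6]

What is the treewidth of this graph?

4

A width-4 tree decomposition is:
Bags: B1 = {0, 2, 4, 6, 7}  B2 = {0, 2, 4, 5, 7}  B3 = {0, 2, 3, 4, 6}  B4 = {0, 1, 2, 3, 4}
Tree: B1–B2, B1–B3, B3–B4
Each bag holds 5 vertices, so the decomposition has width 4, which upper-bounds the treewidth. Conversely, {0, 1, 2, 3, 4} is a clique of size 5, and the vertices of any clique must share a bag in every tree decomposition; so some bag has ≥ 5 vertices and tw(G) ≥ 4. Combining the bounds, tw(G) = 4.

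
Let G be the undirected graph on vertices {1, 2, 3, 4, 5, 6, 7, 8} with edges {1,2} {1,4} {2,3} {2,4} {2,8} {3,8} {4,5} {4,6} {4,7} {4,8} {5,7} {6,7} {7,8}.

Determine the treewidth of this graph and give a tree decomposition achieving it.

Treewidth 2.
One such decomposition:
Bags: B1 = {4, 6, 7}  B2 = {4, 7, 8}  B3 = {4, 5, 7}  B4 = {2, 4, 8}  B5 = {1, 2, 4}  B6 = {2, 3, 8}
Tree: B1–B2, B2–B3, B2–B4, B4–B5, B4–B6

The largest bag has 3 vertices, giving width 2; this decomposition certifies tw(G) ≤ 2. On the other hand G contains the 3-clique {2, 3, 8}. A clique must lie in a single bag of any decomposition, so no decomposition can have width below 2. Therefore the treewidth is 2.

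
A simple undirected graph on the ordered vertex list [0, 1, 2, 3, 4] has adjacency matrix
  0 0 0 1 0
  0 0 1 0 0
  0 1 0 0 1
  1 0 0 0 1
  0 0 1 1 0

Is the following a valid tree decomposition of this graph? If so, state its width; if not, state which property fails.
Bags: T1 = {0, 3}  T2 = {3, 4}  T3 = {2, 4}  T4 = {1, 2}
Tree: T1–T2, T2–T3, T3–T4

Every vertex of G appears in some bag (union = {0, 1, 2, 3, 4}); every edge is covered by a bag; and for each vertex v the set of bags containing v is connected in the bag tree. The decomposition is therefore valid. The largest bag has 2 vertices, so the width is 1.

Yes; width 1.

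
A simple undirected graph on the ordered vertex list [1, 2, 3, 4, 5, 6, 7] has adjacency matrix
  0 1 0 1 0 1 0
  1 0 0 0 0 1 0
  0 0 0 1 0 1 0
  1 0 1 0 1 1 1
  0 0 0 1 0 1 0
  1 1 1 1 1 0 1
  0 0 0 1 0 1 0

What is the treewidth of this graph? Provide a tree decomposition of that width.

Every bag has size at most 3, so the width is 3 − 1 = 2 and tw(G) ≤ 2. On the other hand G contains the 3-clique {1, 2, 6}. A clique must lie in a single bag of any decomposition, so no decomposition can have width below 2. The upper and lower bounds meet at 2, so that is the treewidth.

Treewidth 2.
One optimal decomposition is:
Bags: B1 = {1, 4, 6}  B2 = {1, 2, 6}  B3 = {3, 4, 6}  B4 = {4, 6, 7}  B5 = {4, 5, 6}
Tree: B1–B2, B1–B3, B3–B4, B1–B5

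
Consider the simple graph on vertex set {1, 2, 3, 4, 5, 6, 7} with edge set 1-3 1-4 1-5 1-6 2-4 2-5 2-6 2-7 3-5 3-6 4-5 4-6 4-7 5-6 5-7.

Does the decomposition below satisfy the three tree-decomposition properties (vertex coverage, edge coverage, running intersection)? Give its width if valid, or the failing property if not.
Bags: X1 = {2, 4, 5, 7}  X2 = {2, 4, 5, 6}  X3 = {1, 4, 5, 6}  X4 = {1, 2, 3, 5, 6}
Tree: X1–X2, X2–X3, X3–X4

No — bags containing vertex 2 are not connected in the tree.

A tree decomposition must satisfy three properties: every vertex lies in some bag; for every edge, both endpoints lie together in some bag; and for every vertex, the bags containing it form a connected subtree. Here bags containing vertex 2 are not connected in the tree, so the decomposition is invalid.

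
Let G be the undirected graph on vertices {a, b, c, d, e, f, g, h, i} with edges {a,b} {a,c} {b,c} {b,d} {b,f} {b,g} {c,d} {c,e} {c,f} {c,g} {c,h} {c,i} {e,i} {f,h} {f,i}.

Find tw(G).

2

A width-2 tree decomposition is:
Bags: B1 = {b, c, g}  B2 = {b, c, d}  B3 = {b, c, f}  B4 = {c, f, i}  B5 = {c, e, i}  B6 = {c, f, h}  B7 = {a, b, c}
Tree: B1–B2, B2–B3, B3–B4, B4–B5, B4–B6, B1–B7
Each bag holds 3 vertices, so the decomposition has width 2, which upper-bounds the treewidth. On the other hand G contains the 3-clique {c, e, i}. A clique must lie in a single bag of any decomposition, so no decomposition can have width below 2. Therefore the treewidth is 2.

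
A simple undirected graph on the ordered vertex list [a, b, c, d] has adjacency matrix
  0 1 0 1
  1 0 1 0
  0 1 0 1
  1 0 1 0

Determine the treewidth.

A width-2 tree decomposition is:
Bags: B1 = {b, c, d}  B2 = {a, b, d}
Tree: B1–B2
Every bag has size at most 3, so the width is 3 − 1 = 2 and tw(G) ≤ 2. For the lower bound, G contains the cycle d–c–b–a–d, so G is not a forest; only forests have treewidth ≤ 1, hence tw(G) ≥ 2. The upper and lower bounds meet at 2, so that is the treewidth.

2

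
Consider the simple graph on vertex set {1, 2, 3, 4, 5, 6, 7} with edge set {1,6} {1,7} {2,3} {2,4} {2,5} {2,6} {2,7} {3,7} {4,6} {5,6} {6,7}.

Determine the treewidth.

2

A width-2 tree decomposition is:
Bags: B1 = {2, 6, 7}  B2 = {2, 5, 6}  B3 = {2, 3, 7}  B4 = {1, 6, 7}  B5 = {2, 4, 6}
Tree: B1–B2, B1–B3, B1–B4, B1–B5
Each bag holds 3 vertices, so the decomposition has width 2, which upper-bounds the treewidth. On the other hand G contains the 3-clique {1, 6, 7}. A clique must lie in a single bag of any decomposition, so no decomposition can have width below 2. Hence tw(G) = 2 exactly.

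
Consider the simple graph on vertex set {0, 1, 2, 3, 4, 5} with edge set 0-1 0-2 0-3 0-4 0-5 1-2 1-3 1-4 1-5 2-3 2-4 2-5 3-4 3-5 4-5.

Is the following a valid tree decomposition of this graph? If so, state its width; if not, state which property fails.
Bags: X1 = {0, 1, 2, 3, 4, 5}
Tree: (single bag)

Every vertex of G appears in some bag (union = {0, 1, 2, 3, 4, 5}); every edge is covered by a bag; and for each vertex v the set of bags containing v is connected in the bag tree. The decomposition is therefore valid. The largest bag has 6 vertices, so the width is 5.

Yes; width 5.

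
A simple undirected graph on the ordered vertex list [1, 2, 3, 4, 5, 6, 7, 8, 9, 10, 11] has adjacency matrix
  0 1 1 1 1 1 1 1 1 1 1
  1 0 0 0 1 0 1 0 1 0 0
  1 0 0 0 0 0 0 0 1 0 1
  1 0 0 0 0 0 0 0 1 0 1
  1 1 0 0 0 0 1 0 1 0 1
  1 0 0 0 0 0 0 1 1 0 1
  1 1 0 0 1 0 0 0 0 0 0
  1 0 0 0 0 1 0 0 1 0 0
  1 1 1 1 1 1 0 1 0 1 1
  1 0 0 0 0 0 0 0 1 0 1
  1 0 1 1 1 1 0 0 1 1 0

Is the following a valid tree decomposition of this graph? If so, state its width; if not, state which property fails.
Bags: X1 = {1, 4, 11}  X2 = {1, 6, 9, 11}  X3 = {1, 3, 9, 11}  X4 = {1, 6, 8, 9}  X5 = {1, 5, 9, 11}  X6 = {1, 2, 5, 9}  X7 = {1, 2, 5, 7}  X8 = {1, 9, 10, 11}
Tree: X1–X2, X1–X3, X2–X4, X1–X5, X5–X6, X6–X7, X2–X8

A tree decomposition must satisfy three properties: every vertex lies in some bag; for every edge, both endpoints lie together in some bag; and for every vertex, the bags containing it form a connected subtree. Here edge (9,4) lies in no bag, so the decomposition is invalid.

No — edge (9,4) lies in no bag.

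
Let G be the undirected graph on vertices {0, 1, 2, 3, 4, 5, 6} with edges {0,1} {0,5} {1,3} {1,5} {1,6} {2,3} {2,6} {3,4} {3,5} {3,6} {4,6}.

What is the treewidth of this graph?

A width-2 tree decomposition is:
Bags: B1 = {1, 3, 6}  B2 = {3, 4, 6}  B3 = {1, 3, 5}  B4 = {0, 1, 5}  B5 = {2, 3, 6}
Tree: B1–B2, B1–B3, B3–B4, B2–B5
Every bag has size at most 3, so the width is 3 − 1 = 2 and tw(G) ≤ 2. For the lower bound, the 3 vertices {0, 1, 5} are pairwise adjacent, and any tree decomposition puts a clique entirely inside one bag — forcing width ≥ 2. Combining the bounds, tw(G) = 2.

2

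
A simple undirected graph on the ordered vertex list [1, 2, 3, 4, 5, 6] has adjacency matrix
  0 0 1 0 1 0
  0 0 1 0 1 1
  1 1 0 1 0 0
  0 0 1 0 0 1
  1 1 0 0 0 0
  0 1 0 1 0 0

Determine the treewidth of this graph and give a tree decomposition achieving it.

Treewidth 2.
Bags: B1 = {1, 2, 5}  B2 = {1, 2, 3}  B3 = {2, 3, 6}  B4 = {3, 4, 6}
Tree: B1–B2, B2–B3, B3–B4

The largest bag has 3 vertices, giving width 2; this decomposition certifies tw(G) ≤ 2. Since 5–1–3–2–5 is a cycle in G, G is not acyclic. Forests are exactly the graphs of treewidth ≤ 1, so tw(G) ≥ 2. The upper and lower bounds meet at 2, so that is the treewidth.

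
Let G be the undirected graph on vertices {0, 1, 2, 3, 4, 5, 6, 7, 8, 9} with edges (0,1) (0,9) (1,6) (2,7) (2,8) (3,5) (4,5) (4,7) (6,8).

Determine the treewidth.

A width-1 tree decomposition is:
Bags: B1 = {0, 9}  B2 = {0, 1}  B3 = {1, 6}  B4 = {6, 8}  B5 = {2, 8}  B6 = {2, 7}  B7 = {4, 7}  B8 = {4, 5}  B9 = {3, 5}
Tree: B1–B2, B2–B3, B3–B4, B4–B5, B5–B6, B6–B7, B7–B8, B8–B9
The largest bag has 2 vertices, giving width 1; this decomposition certifies tw(G) ≤ 1. G has an edge, so its treewidth is at least 1. Therefore the treewidth is 1.

1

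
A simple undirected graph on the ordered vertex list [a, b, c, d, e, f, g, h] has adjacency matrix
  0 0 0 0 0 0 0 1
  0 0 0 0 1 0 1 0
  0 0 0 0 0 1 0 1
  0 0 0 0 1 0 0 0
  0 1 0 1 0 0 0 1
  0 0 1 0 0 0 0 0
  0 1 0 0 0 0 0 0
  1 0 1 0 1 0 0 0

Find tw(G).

A width-1 tree decomposition is:
Bags: B1 = {e, h}  B2 = {c, h}  B3 = {b, e}  B4 = {b, g}  B5 = {d, e}  B6 = {a, h}  B7 = {c, f}
Tree: B1–B2, B1–B3, B3–B4, B1–B5, B2–B6, B2–B7
Every bag has size at most 2, so the width is 2 − 1 = 1 and tw(G) ≤ 1. Any graph with an edge has treewidth ≥ 1, and G has the edge e–h. Combining the bounds, tw(G) = 1.

1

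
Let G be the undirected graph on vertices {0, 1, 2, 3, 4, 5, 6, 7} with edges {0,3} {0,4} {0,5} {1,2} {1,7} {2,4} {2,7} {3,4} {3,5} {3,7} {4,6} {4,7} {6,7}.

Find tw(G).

A width-2 tree decomposition is:
Bags: B1 = {0, 3, 4}  B2 = {0, 3, 5}  B3 = {3, 4, 7}  B4 = {2, 4, 7}  B5 = {1, 2, 7}  B6 = {4, 6, 7}
Tree: B1–B2, B1–B3, B3–B4, B4–B5, B3–B6
Each bag holds 3 vertices, so the decomposition has width 2, which upper-bounds the treewidth. For the lower bound, the 3 vertices {1, 2, 7} are pairwise adjacent, and any tree decomposition puts a clique entirely inside one bag — forcing width ≥ 2. The upper and lower bounds meet at 2, so that is the treewidth.

2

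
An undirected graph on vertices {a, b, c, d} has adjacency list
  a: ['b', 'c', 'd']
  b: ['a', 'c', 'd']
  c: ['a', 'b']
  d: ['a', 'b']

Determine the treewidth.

A width-2 tree decomposition is:
Bags: B1 = {a, b, c}  B2 = {a, b, d}
Tree: B1–B2
Each bag holds 3 vertices, so the decomposition has width 2, which upper-bounds the treewidth. On the other hand G contains the 3-clique {a, b, d}. A clique must lie in a single bag of any decomposition, so no decomposition can have width below 2. Hence tw(G) = 2 exactly.

2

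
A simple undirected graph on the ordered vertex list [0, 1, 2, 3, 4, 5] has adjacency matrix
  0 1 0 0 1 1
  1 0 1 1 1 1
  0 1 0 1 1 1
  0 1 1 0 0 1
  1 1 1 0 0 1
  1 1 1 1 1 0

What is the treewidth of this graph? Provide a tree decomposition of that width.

Each bag holds 4 vertices, so the decomposition has width 3, which upper-bounds the treewidth. On the other hand G contains the 4-clique {0, 1, 4, 5}. A clique must lie in a single bag of any decomposition, so no decomposition can have width below 3. Hence tw(G) = 3 exactly.

Treewidth 3.
One optimal decomposition is:
Bags: B1 = {1, 2, 4, 5}  B2 = {1, 2, 3, 5}  B3 = {0, 1, 4, 5}
Tree: B1–B2, B1–B3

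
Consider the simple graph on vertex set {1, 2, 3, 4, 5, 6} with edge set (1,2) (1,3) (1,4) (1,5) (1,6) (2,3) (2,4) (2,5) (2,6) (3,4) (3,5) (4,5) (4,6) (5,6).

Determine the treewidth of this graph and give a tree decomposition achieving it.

Treewidth 4.
One such decomposition:
Bags: B1 = {1, 2, 4, 5, 6}  B2 = {1, 2, 3, 4, 5}
Tree: B1–B2

Every bag has size at most 5, so the width is 5 − 1 = 4 and tw(G) ≤ 4. For the lower bound, the 5 vertices {1, 2, 3, 4, 5} are pairwise adjacent, and any tree decomposition puts a clique entirely inside one bag — forcing width ≥ 4. Therefore the treewidth is 4.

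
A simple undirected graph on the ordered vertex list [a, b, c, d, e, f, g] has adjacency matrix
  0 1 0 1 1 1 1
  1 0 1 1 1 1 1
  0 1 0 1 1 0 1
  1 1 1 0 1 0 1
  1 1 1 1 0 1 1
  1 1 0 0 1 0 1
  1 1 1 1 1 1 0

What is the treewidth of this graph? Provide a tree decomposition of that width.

Treewidth 4.
One optimal decomposition is:
Bags: B1 = {a, b, d, e, g}  B2 = {b, c, d, e, g}  B3 = {a, b, e, f, g}
Tree: B1–B2, B1–B3

Every bag has size at most 5, so the width is 5 − 1 = 4 and tw(G) ≤ 4. Conversely, {b, c, d, e, g} is a clique of size 5, and the vertices of any clique must share a bag in every tree decomposition; so some bag has ≥ 5 vertices and tw(G) ≥ 4. Combining the bounds, tw(G) = 4.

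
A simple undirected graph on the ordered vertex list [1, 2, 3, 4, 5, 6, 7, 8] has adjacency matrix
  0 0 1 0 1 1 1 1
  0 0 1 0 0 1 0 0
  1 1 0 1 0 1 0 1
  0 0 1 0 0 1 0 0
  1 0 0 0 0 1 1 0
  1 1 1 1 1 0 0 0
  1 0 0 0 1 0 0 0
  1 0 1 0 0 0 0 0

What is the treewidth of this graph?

2

A width-2 tree decomposition is:
Bags: B1 = {1, 3, 6}  B2 = {3, 4, 6}  B3 = {1, 5, 6}  B4 = {1, 3, 8}  B5 = {2, 3, 6}  B6 = {1, 5, 7}
Tree: B1–B2, B1–B3, B1–B4, B2–B5, B3–B6
The largest bag has 3 vertices, giving width 2; this decomposition certifies tw(G) ≤ 2. Conversely, {1, 3, 8} is a clique of size 3, and the vertices of any clique must share a bag in every tree decomposition; so some bag has ≥ 3 vertices and tw(G) ≥ 2. Therefore the treewidth is 2.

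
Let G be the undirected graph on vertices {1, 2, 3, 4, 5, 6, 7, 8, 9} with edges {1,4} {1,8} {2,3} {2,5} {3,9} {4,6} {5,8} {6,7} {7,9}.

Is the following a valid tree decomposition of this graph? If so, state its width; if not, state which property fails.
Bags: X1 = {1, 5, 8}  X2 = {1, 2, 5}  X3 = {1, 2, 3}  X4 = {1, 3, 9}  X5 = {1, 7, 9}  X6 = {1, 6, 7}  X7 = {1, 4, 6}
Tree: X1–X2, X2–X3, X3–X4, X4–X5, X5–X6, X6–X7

Yes; width 2.

Vertex coverage: the bags together contain {1, 2, 3, 4, 5, 6, 7, 8, 9}, the full vertex set. Edge coverage: each edge of G has both endpoints in at least one bag. Running intersection: for every vertex, the bags containing it form a connected subtree. All three properties hold, so this is a valid tree decomposition of width max|bag| − 1 = 2, and hence tw(G) ≤ 2.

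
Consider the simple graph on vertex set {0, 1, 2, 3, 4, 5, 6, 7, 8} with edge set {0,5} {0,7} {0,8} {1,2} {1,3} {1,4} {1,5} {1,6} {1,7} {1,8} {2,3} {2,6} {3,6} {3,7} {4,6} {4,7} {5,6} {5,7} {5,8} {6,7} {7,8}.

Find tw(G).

3

A width-3 tree decomposition is:
Bags: B1 = {1, 3, 6, 7}  B2 = {1, 5, 6, 7}  B3 = {1, 2, 3, 6}  B4 = {1, 5, 7, 8}  B5 = {1, 4, 6, 7}  B6 = {0, 5, 7, 8}
Tree: B1–B2, B1–B3, B2–B4, B1–B5, B4–B6
The largest bag has 4 vertices, giving width 3; this decomposition certifies tw(G) ≤ 3. For the lower bound, the 4 vertices {0, 5, 7, 8} are pairwise adjacent, and any tree decomposition puts a clique entirely inside one bag — forcing width ≥ 3. Combining the bounds, tw(G) = 3.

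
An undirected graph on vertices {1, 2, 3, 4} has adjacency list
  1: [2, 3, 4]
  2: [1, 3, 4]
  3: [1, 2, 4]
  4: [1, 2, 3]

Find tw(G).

A width-3 tree decomposition is:
Bags: B1 = {1, 2, 3, 4}
Tree: (single bag)
A single bag containing all 4 vertices is trivially a valid decomposition of width 3. On the other hand G contains the 4-clique {1, 2, 3, 4}. A clique must lie in a single bag of any decomposition, so no decomposition can have width below 3. Hence tw(G) = 3 exactly.

3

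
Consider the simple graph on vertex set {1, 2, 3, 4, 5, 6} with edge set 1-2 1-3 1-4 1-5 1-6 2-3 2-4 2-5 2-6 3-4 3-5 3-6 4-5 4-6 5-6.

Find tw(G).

A width-5 tree decomposition is:
Bags: B1 = {1, 2, 3, 4, 5, 6}
Tree: (single bag)
A single bag containing all 6 vertices is trivially a valid decomposition of width 5. On the other hand G contains the 6-clique {1, 2, 3, 4, 5, 6}. A clique must lie in a single bag of any decomposition, so no decomposition can have width below 5. Therefore the treewidth is 5.

5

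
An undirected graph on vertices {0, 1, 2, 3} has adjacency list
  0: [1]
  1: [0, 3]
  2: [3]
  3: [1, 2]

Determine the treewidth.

1

A width-1 tree decomposition is:
Bags: B1 = {2, 3}  B2 = {1, 3}  B3 = {0, 1}
Tree: B1–B2, B2–B3
The largest bag has 2 vertices, giving width 1; this decomposition certifies tw(G) ≤ 1. Any graph with an edge has treewidth ≥ 1, and G has the edge 2–3. Therefore the treewidth is 1.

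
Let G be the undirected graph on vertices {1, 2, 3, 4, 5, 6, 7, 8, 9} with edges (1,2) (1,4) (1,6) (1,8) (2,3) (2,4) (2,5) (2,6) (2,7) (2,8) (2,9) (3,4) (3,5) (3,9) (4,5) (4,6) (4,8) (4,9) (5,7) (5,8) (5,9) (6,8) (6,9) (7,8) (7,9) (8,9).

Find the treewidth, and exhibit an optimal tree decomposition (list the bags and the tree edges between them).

The largest bag has 5 vertices, giving width 4; this decomposition certifies tw(G) ≤ 4. Conversely, {2, 4, 5, 8, 9} is a clique of size 5, and the vertices of any clique must share a bag in every tree decomposition; so some bag has ≥ 5 vertices and tw(G) ≥ 4. The upper and lower bounds meet at 4, so that is the treewidth.

Treewidth 4.
Bags: B1 = {2, 4, 6, 8, 9}  B2 = {1, 2, 4, 6, 8}  B3 = {2, 4, 5, 8, 9}  B4 = {2, 3, 4, 5, 9}  B5 = {2, 5, 7, 8, 9}
Tree: B1–B2, B1–B3, B3–B4, B3–B5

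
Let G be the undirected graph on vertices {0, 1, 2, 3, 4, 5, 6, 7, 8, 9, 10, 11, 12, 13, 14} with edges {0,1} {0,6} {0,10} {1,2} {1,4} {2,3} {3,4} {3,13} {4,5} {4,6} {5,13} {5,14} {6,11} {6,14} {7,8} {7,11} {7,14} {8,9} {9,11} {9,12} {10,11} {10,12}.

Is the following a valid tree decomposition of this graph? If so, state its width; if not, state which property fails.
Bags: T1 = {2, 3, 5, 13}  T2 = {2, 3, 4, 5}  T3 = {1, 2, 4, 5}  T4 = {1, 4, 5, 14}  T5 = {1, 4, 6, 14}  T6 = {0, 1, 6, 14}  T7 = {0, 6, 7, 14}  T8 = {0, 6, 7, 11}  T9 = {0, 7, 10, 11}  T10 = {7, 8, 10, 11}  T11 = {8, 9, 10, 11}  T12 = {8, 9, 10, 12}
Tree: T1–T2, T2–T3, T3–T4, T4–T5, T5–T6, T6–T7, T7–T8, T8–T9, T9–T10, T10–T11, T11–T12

Checking the three conditions: (i) the bags cover all of {0, 1, 2, 3, 4, 5, 6, 7, 8, 9, 10, 11, 12, 13, 14}; (ii) for each edge, some bag contains both endpoints; (iii) the bags containing any fixed vertex form a subtree. All hold, so the decomposition is valid with width 4 − 1 = 3.

Yes; width 3.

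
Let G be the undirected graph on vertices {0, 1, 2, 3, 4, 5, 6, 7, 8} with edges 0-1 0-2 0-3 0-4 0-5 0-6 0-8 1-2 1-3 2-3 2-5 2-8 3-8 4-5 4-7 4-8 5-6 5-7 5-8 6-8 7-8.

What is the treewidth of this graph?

A width-3 tree decomposition is:
Bags: B1 = {0, 2, 3, 8}  B2 = {0, 2, 5, 8}  B3 = {0, 5, 6, 8}  B4 = {0, 4, 5, 8}  B5 = {4, 5, 7, 8}  B6 = {0, 1, 2, 3}
Tree: B1–B2, B2–B3, B2–B4, B4–B5, B1–B6
The largest bag has 4 vertices, giving width 3; this decomposition certifies tw(G) ≤ 3. For the lower bound, the 4 vertices {0, 2, 3, 8} are pairwise adjacent, and any tree decomposition puts a clique entirely inside one bag — forcing width ≥ 3. Therefore the treewidth is 3.

3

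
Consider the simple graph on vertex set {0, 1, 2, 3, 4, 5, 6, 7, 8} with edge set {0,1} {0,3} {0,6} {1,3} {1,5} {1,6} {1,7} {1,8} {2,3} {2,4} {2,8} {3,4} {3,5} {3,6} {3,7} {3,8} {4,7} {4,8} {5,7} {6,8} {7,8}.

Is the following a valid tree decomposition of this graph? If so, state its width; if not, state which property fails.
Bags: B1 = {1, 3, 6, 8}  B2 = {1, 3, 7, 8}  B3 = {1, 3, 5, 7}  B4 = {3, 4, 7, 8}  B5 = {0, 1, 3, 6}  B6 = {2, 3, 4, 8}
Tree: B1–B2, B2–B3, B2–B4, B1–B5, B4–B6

Yes; width 3.

Vertex coverage: the bags together contain {0, 1, 2, 3, 4, 5, 6, 7, 8}, the full vertex set. Edge coverage: each edge of G has both endpoints in at least one bag. Running intersection: for every vertex, the bags containing it form a connected subtree. All three properties hold, so this is a valid tree decomposition of width max|bag| − 1 = 3, and hence tw(G) ≤ 3.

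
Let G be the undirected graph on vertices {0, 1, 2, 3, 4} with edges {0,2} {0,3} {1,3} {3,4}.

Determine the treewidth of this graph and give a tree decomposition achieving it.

Treewidth 1.
Bags: B1 = {0, 3}  B2 = {3, 4}  B3 = {0, 2}  B4 = {1, 3}
Tree: B1–B2, B1–B3, B1–B4

Each bag holds 2 vertices, so the decomposition has width 1, which upper-bounds the treewidth. Since G has at least one edge (e.g. 0–3), it is not an edgeless graph, so tw(G) ≥ 1. The upper and lower bounds meet at 1, so that is the treewidth.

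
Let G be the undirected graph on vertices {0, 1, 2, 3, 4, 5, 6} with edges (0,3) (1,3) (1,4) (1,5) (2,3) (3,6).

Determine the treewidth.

1

A width-1 tree decomposition is:
Bags: B1 = {1, 3}  B2 = {1, 5}  B3 = {1, 4}  B4 = {0, 3}  B5 = {3, 6}  B6 = {2, 3}
Tree: B1–B2, B2–B3, B1–B4, B1–B5, B4–B6
Each bag holds 2 vertices, so the decomposition has width 1, which upper-bounds the treewidth. Any graph with an edge has treewidth ≥ 1, and G has the edge 3–1. The upper and lower bounds meet at 1, so that is the treewidth.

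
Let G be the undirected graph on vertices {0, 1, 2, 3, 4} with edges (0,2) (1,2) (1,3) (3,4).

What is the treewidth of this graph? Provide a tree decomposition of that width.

Treewidth 1.
One such decomposition:
Bags: B1 = {0, 2}  B2 = {1, 2}  B3 = {1, 3}  B4 = {3, 4}
Tree: B1–B2, B2–B3, B3–B4

Every bag has size at most 2, so the width is 2 − 1 = 1 and tw(G) ≤ 1. Any graph with an edge has treewidth ≥ 1, and G has the edge 0–2. The upper and lower bounds meet at 1, so that is the treewidth.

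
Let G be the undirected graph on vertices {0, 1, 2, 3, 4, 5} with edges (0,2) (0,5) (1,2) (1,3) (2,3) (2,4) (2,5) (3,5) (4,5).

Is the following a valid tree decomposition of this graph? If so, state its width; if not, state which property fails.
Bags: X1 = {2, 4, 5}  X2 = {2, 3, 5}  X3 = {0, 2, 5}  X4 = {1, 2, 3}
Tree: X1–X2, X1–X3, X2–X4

Yes; width 2.

Vertex coverage: the bags together contain {0, 1, 2, 3, 4, 5}, the full vertex set. Edge coverage: each edge of G has both endpoints in at least one bag. Running intersection: for every vertex, the bags containing it form a connected subtree. All three properties hold, so this is a valid tree decomposition of width max|bag| − 1 = 2, and hence tw(G) ≤ 2.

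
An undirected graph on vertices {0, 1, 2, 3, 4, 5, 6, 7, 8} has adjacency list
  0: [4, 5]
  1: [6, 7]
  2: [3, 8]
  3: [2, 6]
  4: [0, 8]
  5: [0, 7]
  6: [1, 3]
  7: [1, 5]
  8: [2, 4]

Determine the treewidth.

A width-2 tree decomposition is:
Bags: B1 = {1, 5, 7}  B2 = {1, 5, 6}  B3 = {3, 5, 6}  B4 = {2, 3, 5}  B5 = {2, 5, 8}  B6 = {4, 5, 8}  B7 = {0, 4, 5}
Tree: B1–B2, B2–B3, B3–B4, B4–B5, B5–B6, B6–B7
The largest bag has 3 vertices, giving width 2; this decomposition certifies tw(G) ≤ 2. The edges 5–7–1–6–3–2–8–4–0–5 form a cycle, so G is not a tree and its treewidth is at least 2. The upper and lower bounds meet at 2, so that is the treewidth.

2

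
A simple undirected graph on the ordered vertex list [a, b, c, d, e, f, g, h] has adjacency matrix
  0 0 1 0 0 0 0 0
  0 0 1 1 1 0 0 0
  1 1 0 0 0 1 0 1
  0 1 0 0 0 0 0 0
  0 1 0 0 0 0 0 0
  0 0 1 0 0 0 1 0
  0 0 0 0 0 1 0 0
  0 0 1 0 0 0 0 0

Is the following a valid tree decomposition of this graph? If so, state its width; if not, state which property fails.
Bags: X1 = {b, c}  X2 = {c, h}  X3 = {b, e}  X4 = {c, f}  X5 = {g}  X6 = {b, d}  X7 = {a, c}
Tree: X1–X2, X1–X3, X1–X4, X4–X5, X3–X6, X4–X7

A tree decomposition must satisfy three properties: every vertex lies in some bag; for every edge, both endpoints lie together in some bag; and for every vertex, the bags containing it form a connected subtree. Here edge (f,g) lies in no bag, so the decomposition is invalid.

No — edge (f,g) lies in no bag.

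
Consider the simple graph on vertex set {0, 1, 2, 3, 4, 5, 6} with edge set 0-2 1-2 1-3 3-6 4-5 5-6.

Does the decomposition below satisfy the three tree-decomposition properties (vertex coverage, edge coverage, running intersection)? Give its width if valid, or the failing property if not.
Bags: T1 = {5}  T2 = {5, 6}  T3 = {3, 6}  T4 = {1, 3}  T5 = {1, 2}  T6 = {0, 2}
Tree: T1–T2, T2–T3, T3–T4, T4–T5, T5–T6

No — vertex 4 appears in no bag.

A tree decomposition must satisfy three properties: every vertex lies in some bag; for every edge, both endpoints lie together in some bag; and for every vertex, the bags containing it form a connected subtree. Here vertex 4 appears in no bag, so the decomposition is invalid.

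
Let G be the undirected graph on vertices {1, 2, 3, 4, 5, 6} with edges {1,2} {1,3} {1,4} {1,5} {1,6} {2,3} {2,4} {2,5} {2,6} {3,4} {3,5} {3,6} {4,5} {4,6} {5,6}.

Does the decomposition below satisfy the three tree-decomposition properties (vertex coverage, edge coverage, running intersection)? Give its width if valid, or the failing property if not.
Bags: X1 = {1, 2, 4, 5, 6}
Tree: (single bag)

A tree decomposition must satisfy three properties: every vertex lies in some bag; for every edge, both endpoints lie together in some bag; and for every vertex, the bags containing it form a connected subtree. Here vertex 3 appears in no bag, so the decomposition is invalid.

No — vertex 3 appears in no bag.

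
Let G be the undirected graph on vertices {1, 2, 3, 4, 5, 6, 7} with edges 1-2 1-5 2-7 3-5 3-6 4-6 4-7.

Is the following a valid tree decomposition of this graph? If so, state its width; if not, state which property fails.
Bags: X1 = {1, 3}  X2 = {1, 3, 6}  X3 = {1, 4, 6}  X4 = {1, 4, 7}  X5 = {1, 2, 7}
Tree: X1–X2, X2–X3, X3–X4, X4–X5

A tree decomposition must satisfy three properties: every vertex lies in some bag; for every edge, both endpoints lie together in some bag; and for every vertex, the bags containing it form a connected subtree. Here vertex 5 appears in no bag, so the decomposition is invalid.

No — vertex 5 appears in no bag.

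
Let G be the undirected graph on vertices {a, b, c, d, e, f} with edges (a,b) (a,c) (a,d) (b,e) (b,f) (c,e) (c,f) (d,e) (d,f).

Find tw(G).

3

A width-3 tree decomposition is:
Bags: B1 = {b, c, d, f}  B2 = {a, b, c, d}  B3 = {b, c, d, e}
Tree: B1–B2, B2–B3
Each bag holds 4 vertices, so the decomposition has width 3, which upper-bounds the treewidth. For the lower bound: the 4 vertex sets {b,f}, {a,c}, {d}, {e} are disjoint, each induces a connected subgraph, and every pair is joined by at least one edge of G. Contracting each set to a single vertex therefore yields K_{4} as a minor, and since treewidth is minor-monotone, tw(G) ≥ tw(K_{4}) = 3. Combining the bounds, tw(G) = 3.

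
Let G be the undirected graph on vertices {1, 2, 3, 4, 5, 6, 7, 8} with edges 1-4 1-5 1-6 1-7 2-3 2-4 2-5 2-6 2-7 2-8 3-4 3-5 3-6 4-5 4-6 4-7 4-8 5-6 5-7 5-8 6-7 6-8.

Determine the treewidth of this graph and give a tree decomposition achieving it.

Treewidth 4.
One such decomposition:
Bags: B1 = {2, 4, 5, 6, 8}  B2 = {2, 3, 4, 5, 6}  B3 = {2, 4, 5, 6, 7}  B4 = {1, 4, 5, 6, 7}
Tree: B1–B2, B2–B3, B3–B4

Each bag holds 5 vertices, so the decomposition has width 4, which upper-bounds the treewidth. For the lower bound, the 5 vertices {1, 4, 5, 6, 7} are pairwise adjacent, and any tree decomposition puts a clique entirely inside one bag — forcing width ≥ 4. Therefore the treewidth is 4.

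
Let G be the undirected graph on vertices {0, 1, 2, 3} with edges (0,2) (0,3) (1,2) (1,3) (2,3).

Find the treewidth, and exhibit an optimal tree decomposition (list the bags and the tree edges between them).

Each bag holds 3 vertices, so the decomposition has width 2, which upper-bounds the treewidth. On the other hand G contains the 3-clique {0, 2, 3}. A clique must lie in a single bag of any decomposition, so no decomposition can have width below 2. Hence tw(G) = 2 exactly.

Treewidth 2.
One such decomposition:
Bags: B1 = {1, 2, 3}  B2 = {0, 2, 3}
Tree: B1–B2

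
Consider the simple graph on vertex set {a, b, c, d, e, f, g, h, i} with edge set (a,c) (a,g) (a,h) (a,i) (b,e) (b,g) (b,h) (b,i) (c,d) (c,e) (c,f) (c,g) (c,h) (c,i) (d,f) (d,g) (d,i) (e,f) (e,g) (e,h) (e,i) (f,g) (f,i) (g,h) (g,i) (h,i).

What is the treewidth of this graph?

A width-4 tree decomposition is:
Bags: B1 = {c, e, g, h, i}  B2 = {a, c, g, h, i}  B3 = {c, e, f, g, i}  B4 = {c, d, f, g, i}  B5 = {b, e, g, h, i}
Tree: B1–B2, B1–B3, B3–B4, B1–B5
The largest bag has 5 vertices, giving width 4; this decomposition certifies tw(G) ≤ 4. Conversely, {a, c, g, h, i} is a clique of size 5, and the vertices of any clique must share a bag in every tree decomposition; so some bag has ≥ 5 vertices and tw(G) ≥ 4. The upper and lower bounds meet at 4, so that is the treewidth.

4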